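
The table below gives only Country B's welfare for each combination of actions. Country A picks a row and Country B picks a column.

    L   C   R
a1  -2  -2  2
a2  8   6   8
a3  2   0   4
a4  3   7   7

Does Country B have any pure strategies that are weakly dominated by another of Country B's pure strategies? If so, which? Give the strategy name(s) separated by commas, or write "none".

L, C

R weakly dominates L — a1: 2>-2, a2: 8=8, a3: 4>2, a4: 7>3.
C is weakly dominated by R (a1: 2>-2, a2: 8>6, a3: 4>0, a4: 7=7).
R is not dominated — it holds its own against L at a1 (2>-2); C at a1 (2>-2).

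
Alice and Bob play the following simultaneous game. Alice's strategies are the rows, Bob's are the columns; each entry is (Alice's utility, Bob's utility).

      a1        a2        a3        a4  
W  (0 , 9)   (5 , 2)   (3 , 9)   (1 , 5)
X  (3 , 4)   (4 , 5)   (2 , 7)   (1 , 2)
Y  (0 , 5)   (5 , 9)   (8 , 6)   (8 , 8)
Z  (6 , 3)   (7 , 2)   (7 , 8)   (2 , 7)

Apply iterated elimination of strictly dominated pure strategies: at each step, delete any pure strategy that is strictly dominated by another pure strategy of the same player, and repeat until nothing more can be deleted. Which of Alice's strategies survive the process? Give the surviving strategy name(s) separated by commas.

Y, Z

Alice's strategy W is strictly dominated by Z (a1: 6>0, a2: 7>5, a3: 7>3, a4: 2>1) and is removed.
Alice's strategy X is strictly dominated by Z (a1: 6>3, a2: 7>4, a3: 7>2, a4: 2>1) and is removed.
For Bob, a3 strictly dominates a1 on the remaining rows (Y: 6>5, Z: 8>3); eliminate a1.
Among the remaining strategies, none is strictly dominated by another pure strategy of the same player, so the elimination stops.
Surviving strategies — Alice: {Y, Z}; Bob: {a2, a3, a4}.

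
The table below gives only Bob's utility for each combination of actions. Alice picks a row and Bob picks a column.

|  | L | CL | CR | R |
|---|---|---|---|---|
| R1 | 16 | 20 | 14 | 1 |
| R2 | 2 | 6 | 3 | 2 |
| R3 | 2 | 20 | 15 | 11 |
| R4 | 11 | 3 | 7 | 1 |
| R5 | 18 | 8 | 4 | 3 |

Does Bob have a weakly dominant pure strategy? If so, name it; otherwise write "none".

none

L fails to dominate CL at R1 (16<20).
CL fails to dominate L at R4 (3<11).
CR fails to dominate L at R1 (14<16).
R fails to dominate L at R1 (1<16).
No single strategy dominates all the others.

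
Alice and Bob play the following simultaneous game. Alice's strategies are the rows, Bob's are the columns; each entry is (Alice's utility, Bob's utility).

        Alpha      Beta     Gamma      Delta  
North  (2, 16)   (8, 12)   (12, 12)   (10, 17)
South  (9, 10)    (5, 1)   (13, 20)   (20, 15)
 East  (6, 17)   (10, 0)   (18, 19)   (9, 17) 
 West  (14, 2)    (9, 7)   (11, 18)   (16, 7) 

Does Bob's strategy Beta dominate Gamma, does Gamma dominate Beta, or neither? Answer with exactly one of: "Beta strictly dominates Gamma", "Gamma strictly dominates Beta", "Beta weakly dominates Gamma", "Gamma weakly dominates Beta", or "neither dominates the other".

Beta's payoffs vs Gamma's, by Alice's action — North: 12=12, South: 1<20, East: 0<19, West: 7<18.
Gamma is at least as good everywhere and strictly better somewhere (tied at North), so Gamma weakly dominates Beta.

Gamma weakly dominates Beta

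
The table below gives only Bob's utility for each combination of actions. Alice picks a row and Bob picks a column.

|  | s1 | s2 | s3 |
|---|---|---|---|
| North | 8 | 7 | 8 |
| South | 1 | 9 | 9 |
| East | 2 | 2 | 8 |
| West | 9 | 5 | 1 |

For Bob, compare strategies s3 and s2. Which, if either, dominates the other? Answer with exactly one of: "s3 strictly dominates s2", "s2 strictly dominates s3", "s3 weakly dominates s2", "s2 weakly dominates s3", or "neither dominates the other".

neither dominates the other

Compare s3 to s2 across each choice by Alice: North: 8>7, South: 9=9, East: 8>2, West: 1<5.
s3 does better at North, East but worse at West; neither strategy dominates the other.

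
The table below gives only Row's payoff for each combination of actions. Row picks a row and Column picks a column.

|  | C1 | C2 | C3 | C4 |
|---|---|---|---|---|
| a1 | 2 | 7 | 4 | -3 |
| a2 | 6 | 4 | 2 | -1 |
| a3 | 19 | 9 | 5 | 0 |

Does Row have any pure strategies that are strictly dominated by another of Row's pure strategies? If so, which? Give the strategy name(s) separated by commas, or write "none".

a1, a2

a1: dominated, since a3 does at least as well everywhere (C1: 19>2, C2: 9>7, C3: 5>4, C4: 0>-3).
a2: dominated, since a3 does at least as well everywhere (C1: 19>6, C2: 9>4, C3: 5>2, C4: 0>-1).
a3 is not dominated — it holds its own against a1 at C1 (19>2); a2 at C1 (19>6).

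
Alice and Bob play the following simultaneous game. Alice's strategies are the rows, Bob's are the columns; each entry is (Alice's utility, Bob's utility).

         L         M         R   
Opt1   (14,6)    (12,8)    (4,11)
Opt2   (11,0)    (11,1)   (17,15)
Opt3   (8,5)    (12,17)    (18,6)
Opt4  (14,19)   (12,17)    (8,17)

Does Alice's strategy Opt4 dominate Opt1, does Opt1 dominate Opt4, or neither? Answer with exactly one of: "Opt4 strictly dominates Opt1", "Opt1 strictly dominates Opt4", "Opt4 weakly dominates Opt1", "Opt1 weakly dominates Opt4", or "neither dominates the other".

Opt4 weakly dominates Opt1

Opt4's payoffs vs Opt1's, by Bob's action — L: 14=14, M: 12=12, R: 8>4.
Opt4 is at least as good everywhere and strictly better somewhere (tied only at L, M), so Opt4 weakly but not strictly dominates Opt1.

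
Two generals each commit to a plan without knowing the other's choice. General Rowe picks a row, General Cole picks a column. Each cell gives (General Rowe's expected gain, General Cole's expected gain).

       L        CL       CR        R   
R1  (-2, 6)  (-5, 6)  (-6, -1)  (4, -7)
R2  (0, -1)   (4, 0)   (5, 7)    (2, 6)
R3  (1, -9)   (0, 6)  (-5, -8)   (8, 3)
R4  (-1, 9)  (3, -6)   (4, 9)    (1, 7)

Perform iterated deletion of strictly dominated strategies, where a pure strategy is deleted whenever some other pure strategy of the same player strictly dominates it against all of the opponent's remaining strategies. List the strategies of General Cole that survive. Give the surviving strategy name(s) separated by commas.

CL, CR, R

Row R1 is eliminated: R3 beats it against every remaining column (L: 1>-2, CL: 0>-5, CR: -5>-6, R: 8>4).
For General Rowe, R2 strictly dominates R4 on the remaining columns (L: 0>-1, CL: 4>3, CR: 5>4, R: 2>1); eliminate R4.
Column L is eliminated: CL beats it against every remaining row (R2: 0>-1, R3: 6>-9).
Among the remaining strategies, none is strictly dominated by another pure strategy of the same player, so the elimination stops.
Surviving strategies — General Rowe: {R2, R3}; General Cole: {CL, CR, R}.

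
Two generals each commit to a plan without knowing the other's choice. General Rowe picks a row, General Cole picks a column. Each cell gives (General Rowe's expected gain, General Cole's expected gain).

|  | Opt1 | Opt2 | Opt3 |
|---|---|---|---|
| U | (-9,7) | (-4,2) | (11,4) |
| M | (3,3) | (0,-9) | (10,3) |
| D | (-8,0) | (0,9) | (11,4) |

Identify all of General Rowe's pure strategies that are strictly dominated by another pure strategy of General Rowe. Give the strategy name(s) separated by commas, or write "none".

Nothing dominates U: M at Opt3 (11>10); D at Opt3 (11=11).
M: no other strategy beats it everywhere (U at Opt1 (3>-9); D at Opt1 (3>-8)).
D is not dominated — it holds its own against U at Opt1 (-8>-9); M at Opt2 (0=0).

none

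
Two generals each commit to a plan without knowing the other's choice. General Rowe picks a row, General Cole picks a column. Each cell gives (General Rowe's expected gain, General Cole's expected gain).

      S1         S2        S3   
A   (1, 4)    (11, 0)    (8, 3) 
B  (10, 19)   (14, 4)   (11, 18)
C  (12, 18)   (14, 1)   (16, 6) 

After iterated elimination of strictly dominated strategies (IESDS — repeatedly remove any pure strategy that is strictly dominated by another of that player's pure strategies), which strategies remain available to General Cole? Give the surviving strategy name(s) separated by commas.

For General Rowe, B strictly dominates A on the remaining columns (S1: 10>1, S2: 14>11, S3: 11>8); eliminate A.
Column S2 is eliminated: S1 beats it against every remaining row (B: 19>4, C: 18>1).
Row B is eliminated: C beats it against every remaining column (S1: 12>10, S3: 16>11).
Column S3 is eliminated: S1 beats it against every remaining row (C: 18>6).
Among the remaining strategies, none is strictly dominated by another pure strategy of the same player, so the elimination stops.
Surviving strategies — General Rowe: {C}; General Cole: {S1}.

S1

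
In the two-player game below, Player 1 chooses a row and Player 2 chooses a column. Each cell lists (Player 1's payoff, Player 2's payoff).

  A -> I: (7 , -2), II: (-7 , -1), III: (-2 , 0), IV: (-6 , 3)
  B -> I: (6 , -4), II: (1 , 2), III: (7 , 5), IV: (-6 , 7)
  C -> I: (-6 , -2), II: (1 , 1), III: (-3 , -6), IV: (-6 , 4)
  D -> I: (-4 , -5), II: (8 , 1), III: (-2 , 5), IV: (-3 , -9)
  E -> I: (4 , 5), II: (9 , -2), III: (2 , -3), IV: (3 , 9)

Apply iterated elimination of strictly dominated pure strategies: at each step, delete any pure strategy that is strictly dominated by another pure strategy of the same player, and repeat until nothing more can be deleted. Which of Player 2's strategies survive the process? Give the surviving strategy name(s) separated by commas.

IV

Player 1's strategy C is strictly dominated by D (I: -4>-6, II: 8>1, III: -2>-3, IV: -3>-6) and is removed.
Row D is eliminated: E beats it against every remaining column (I: 4>-4, II: 9>8, III: 2>-2, IV: 3>-3).
Column I is eliminated: IV beats it against every remaining row (A: 3>-2, B: 7>-4, E: 9>5).
Player 1's strategy A is strictly dominated by E (II: 9>-7, III: 2>-2, IV: 3>-6) and is removed.
Player 2's strategy II is strictly dominated by IV (B: 7>2, E: 9>-2) and is removed.
For Player 2, IV strictly dominates III on the remaining rows (B: 7>5, E: 9>-3); eliminate III.
Player 1's strategy B is strictly dominated by E (IV: 3>-6) and is removed.
Among the remaining strategies, none is strictly dominated by another pure strategy of the same player, so the elimination stops.
Surviving strategies — Player 1: {E}; Player 2: {IV}.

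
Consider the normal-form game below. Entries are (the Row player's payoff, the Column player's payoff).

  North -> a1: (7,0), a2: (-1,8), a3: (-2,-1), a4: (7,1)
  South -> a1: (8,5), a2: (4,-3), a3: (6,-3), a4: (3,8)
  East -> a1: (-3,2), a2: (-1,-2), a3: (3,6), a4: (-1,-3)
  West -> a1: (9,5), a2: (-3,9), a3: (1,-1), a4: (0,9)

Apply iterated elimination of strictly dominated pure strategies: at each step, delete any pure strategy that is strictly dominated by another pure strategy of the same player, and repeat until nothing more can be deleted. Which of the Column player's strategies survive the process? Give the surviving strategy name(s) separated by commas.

Row East is eliminated: South beats it against every remaining column (a1: 8>-3, a2: 4>-1, a3: 6>3, a4: 3>-1).
The Column player's strategy a1 is strictly dominated by a4 (North: 1>0, South: 8>5, West: 9>5) and is removed.
Row West is eliminated: South beats it against every remaining column (a2: 4>-3, a3: 6>1, a4: 3>0).
The Column player's strategy a3 is strictly dominated by a4 (North: 1>-1, South: 8>-3) and is removed.
Among the remaining strategies, none is strictly dominated by another pure strategy of the same player, so the elimination stops.
Surviving strategies — the Row player: {North, South}; the Column player: {a2, a4}.

a2, a4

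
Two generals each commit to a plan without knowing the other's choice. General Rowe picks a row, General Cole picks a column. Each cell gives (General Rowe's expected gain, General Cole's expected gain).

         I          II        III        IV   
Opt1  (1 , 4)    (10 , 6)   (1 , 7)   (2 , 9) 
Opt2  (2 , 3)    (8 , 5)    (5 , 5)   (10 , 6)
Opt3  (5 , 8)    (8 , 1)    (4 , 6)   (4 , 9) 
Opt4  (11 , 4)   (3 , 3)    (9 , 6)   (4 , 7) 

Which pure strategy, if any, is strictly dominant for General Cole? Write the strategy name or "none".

IV

IV vs I: Opt1: 9>4, Opt2: 6>3, Opt3: 9>8, Opt4: 7>4.
IV vs II: Opt1: 9>6, Opt2: 6>5, Opt3: 9>1, Opt4: 7>3.
IV vs III: Opt1: 9>7, Opt2: 6>5, Opt3: 9>6, Opt4: 7>6.
IV strictly beats every other strategy against every opponent action, so it is strictly dominant.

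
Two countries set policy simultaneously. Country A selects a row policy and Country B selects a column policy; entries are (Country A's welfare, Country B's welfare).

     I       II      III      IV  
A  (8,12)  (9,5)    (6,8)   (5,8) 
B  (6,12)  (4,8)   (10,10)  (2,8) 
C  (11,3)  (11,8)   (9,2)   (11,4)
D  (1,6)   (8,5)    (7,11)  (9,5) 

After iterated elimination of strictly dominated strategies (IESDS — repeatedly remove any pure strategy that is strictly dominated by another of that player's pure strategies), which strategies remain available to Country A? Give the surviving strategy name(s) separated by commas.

Row A is eliminated: C beats it against every remaining column (I: 11>8, II: 11>9, III: 9>6, IV: 11>5).
Country A's strategy D is strictly dominated by C (I: 11>1, II: 11>8, III: 9>7, IV: 11>9) and is removed.
Country B's strategy III is strictly dominated by I (B: 12>10, C: 3>2) and is removed.
Country A's strategy B is strictly dominated by C (I: 11>6, II: 11>4, IV: 11>2) and is removed.
For Country B, II strictly dominates I on the remaining rows (C: 8>3); eliminate I.
Column IV is eliminated: II beats it against every remaining row (C: 8>4).
Among the remaining strategies, none is strictly dominated by another pure strategy of the same player, so the elimination stops.
Surviving strategies — Country A: {C}; Country B: {II}.

C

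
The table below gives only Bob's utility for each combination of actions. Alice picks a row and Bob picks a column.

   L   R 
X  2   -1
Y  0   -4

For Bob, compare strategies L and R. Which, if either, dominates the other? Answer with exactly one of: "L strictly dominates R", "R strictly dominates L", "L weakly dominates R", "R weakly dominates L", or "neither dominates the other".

L's payoffs vs R's, by Alice's action — X: 2>-1, Y: 0>-4.
Every comparison favours L, so L strictly dominates R.

L strictly dominates R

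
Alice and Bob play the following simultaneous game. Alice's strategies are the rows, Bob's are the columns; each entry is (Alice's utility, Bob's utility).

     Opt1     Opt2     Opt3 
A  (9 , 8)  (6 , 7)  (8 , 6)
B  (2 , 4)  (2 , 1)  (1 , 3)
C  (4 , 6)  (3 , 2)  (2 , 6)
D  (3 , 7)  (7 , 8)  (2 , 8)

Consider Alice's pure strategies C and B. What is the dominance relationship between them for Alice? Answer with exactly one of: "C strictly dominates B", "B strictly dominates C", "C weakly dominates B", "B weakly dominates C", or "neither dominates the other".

C's payoffs vs B's, by Bob's action — Opt1: 4>2, Opt2: 3>2, Opt3: 2>1.
Every comparison favours C, so C strictly dominates B.

C strictly dominates B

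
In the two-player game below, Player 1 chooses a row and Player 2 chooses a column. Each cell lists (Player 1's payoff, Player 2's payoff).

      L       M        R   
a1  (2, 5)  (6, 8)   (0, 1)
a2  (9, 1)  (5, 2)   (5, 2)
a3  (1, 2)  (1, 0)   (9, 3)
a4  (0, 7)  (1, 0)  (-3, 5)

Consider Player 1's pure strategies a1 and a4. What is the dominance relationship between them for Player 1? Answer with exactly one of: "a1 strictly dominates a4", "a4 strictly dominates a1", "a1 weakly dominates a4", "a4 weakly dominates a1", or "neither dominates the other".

a1 strictly dominates a4

Compare a1 to a4 across every action of Player 2: L: 2>0, M: 6>1, R: 0>-3.
Every comparison favours a1, so a1 strictly dominates a4.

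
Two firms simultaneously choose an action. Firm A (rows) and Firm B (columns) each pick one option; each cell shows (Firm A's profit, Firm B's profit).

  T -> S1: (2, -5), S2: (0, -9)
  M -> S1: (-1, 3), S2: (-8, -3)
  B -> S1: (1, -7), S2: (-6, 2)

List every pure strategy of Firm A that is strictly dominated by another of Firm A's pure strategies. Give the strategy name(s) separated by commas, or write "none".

T: no other strategy beats it everywhere (M at S1 (2>-1); B at S1 (2>1)).
M is strictly dominated by T (S1: 2>-1, S2: 0>-8).
T strictly dominates B — S1: 2>1, S2: 0>-6.

M, B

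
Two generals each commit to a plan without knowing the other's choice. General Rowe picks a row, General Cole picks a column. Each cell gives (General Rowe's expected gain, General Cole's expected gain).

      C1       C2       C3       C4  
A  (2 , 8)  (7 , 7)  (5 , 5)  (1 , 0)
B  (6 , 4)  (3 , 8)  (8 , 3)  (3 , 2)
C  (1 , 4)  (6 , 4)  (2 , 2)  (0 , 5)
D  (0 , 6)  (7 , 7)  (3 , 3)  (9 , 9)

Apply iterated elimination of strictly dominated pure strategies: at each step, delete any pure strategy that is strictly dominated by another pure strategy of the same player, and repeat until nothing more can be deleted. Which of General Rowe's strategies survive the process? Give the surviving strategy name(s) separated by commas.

For General Rowe, A strictly dominates C on the remaining columns (C1: 2>1, C2: 7>6, C3: 5>2, C4: 1>0); eliminate C.
General Cole's strategy C3 is strictly dominated by C1 (A: 8>5, B: 4>3, D: 6>3) and is removed.
Among the remaining strategies, none is strictly dominated by another pure strategy of the same player, so the elimination stops.
Surviving strategies — General Rowe: {A, B, D}; General Cole: {C1, C2, C4}.

A, B, D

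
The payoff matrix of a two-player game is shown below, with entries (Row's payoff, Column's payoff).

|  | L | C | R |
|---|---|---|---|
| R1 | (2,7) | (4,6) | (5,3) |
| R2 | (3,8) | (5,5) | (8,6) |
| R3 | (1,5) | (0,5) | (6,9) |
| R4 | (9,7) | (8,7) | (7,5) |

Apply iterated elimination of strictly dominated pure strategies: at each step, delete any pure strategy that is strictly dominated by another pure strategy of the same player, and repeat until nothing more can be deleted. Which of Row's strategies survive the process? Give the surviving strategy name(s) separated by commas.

For Row, R2 strictly dominates R1 on the remaining columns (L: 3>2, C: 5>4, R: 8>5); eliminate R1.
Row's strategy R3 is strictly dominated by R2 (L: 3>1, C: 5>0, R: 8>6) and is removed.
Column's strategy R is strictly dominated by L (R2: 8>6, R4: 7>5) and is removed.
Row R2 is eliminated: R4 beats it against every remaining column (L: 9>3, C: 8>5).
Among the remaining strategies, none is strictly dominated by another pure strategy of the same player, so the elimination stops.
Surviving strategies — Row: {R4}; Column: {L, C}.

R4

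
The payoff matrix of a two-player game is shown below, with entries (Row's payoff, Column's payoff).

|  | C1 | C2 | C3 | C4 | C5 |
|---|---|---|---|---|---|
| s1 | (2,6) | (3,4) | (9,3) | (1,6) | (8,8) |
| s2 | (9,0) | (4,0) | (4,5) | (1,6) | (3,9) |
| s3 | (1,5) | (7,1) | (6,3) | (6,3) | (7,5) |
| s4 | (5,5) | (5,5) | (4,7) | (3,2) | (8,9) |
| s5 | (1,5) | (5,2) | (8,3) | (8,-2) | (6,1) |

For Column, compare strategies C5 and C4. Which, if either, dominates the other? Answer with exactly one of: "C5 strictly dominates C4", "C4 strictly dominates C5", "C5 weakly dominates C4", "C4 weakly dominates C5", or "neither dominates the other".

C5 strictly dominates C4

C5's payoffs vs C4's, by Row's action — s1: 8>6, s2: 9>6, s3: 5>3, s4: 9>2, s5: 1>-2.
C5 gives a strictly higher payoff against each choice by Row, so C5 strictly dominates C4.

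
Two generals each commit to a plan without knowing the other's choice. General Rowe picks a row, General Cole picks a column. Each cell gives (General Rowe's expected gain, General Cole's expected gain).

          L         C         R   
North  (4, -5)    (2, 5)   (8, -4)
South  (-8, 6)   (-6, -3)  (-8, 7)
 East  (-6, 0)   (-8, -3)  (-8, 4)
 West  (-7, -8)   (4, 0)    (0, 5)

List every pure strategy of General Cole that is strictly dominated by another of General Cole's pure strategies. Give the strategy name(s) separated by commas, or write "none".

L

R strictly dominates L — North: -4>-5, South: 7>6, East: 4>0, West: 5>-8.
C is not dominated — it holds its own against L at North (5>-5); R at North (5>-4).
R is not dominated — it holds its own against L at North (-4>-5); C at South (7>-3).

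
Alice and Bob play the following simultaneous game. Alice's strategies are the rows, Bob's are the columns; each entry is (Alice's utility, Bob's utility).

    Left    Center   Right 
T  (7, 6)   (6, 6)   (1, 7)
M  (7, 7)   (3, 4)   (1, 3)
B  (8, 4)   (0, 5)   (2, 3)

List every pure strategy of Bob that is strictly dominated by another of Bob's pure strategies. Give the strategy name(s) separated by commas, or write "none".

none

Nothing dominates Left: Center at T (6=6); Right at M (7>3).
Center is not dominated — it holds its own against Left at T (6=6); Right at M (4>3).
Right is not dominated — it holds its own against Left at T (7>6); Center at T (7>6).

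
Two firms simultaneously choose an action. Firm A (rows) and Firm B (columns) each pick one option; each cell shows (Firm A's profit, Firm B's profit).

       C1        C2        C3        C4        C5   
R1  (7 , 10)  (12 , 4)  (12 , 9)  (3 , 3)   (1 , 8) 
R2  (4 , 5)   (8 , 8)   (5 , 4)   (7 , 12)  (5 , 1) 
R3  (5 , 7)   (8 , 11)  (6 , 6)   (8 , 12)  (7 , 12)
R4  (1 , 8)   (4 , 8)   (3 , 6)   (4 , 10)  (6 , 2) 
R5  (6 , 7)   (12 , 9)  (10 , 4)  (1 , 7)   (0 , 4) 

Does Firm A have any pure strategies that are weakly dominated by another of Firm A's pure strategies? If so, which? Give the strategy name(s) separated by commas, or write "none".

Nothing dominates R1: R2 at C1 (7>4); R3 at C1 (7>5); R4 at C1 (7>1); R5 at C1 (7>6).
R3 weakly dominates R2 — C1: 5>4, C2: 8=8, C3: 6>5, C4: 8>7, C5: 7>5.
R3 is not dominated — it holds its own against R1 at C4 (8>3); R2 at C1 (5>4); R4 at C1 (5>1); R5 at C4 (8>1).
R4 is weakly dominated by R3 (C1: 5>1, C2: 8>4, C3: 6>3, C4: 8>4, C5: 7>6).
R1 weakly dominates R5 — C1: 7>6, C2: 12=12, C3: 12>10, C4: 3>1, C5: 1>0.

R2, R4, R5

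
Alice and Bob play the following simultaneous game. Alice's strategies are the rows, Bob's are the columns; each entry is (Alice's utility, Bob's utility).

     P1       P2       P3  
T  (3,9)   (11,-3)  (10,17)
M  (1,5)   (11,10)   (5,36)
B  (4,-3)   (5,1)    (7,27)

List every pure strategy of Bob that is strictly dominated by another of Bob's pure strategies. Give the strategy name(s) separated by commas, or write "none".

P1, P2

P1 is strictly dominated by P3 (T: 17>9, M: 36>5, B: 27>-3).
P2: dominated, since P3 does at least as well everywhere (T: 17>-3, M: 36>10, B: 27>1).
P3 is not dominated — it holds its own against P1 at T (17>9); P2 at T (17>-3).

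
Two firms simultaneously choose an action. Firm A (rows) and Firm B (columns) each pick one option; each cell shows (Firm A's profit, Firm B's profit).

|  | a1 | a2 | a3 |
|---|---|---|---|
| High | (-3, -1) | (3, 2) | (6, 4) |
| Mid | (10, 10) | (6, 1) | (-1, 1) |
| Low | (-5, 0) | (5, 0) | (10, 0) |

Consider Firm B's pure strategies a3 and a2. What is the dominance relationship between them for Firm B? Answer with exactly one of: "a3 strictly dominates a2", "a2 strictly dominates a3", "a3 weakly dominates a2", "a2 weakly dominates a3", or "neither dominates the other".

a3 weakly dominates a2

Compare a3 to a2 across each opponent action: High: 4>2, Mid: 1=1, Low: 0=0.
a3 is at least as good everywhere and strictly better somewhere (tied only at Mid, Low), so a3 weakly but not strictly dominates a2.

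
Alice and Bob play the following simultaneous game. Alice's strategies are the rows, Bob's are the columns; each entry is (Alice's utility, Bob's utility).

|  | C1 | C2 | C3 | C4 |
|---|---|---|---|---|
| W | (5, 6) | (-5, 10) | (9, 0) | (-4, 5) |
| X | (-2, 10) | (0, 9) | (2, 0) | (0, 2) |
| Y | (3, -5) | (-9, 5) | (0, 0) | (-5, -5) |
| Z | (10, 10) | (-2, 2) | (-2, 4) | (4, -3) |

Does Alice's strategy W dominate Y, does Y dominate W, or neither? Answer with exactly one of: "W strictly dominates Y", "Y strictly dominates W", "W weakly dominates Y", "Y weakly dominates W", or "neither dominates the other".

W's payoffs vs Y's, by Bob's action — C1: 5>3, C2: -5>-9, C3: 9>0, C4: -4>-5.
W gives a strictly higher payoff against each choice by Bob, so W strictly dominates Y.

W strictly dominates Y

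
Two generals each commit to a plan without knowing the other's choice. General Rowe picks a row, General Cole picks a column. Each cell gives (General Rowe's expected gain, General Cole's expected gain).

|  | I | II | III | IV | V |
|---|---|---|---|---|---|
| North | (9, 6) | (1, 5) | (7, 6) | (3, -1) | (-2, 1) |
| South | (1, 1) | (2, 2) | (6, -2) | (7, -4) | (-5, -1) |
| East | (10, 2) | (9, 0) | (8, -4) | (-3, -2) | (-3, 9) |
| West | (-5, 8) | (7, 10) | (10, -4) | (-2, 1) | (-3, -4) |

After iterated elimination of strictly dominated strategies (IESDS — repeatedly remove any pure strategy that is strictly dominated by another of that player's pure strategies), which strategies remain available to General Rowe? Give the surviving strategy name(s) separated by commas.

North, East, West

For General Cole, I strictly dominates IV on the remaining rows (North: 6>-1, South: 1>-4, East: 2>-2, West: 8>1); eliminate IV.
For General Rowe, East strictly dominates South on the remaining columns (I: 10>1, II: 9>2, III: 8>6, V: -3>-5); eliminate South.
Among the remaining strategies, none is strictly dominated by another pure strategy of the same player, so the elimination stops.
Surviving strategies — General Rowe: {North, East, West}; General Cole: {I, II, III, V}.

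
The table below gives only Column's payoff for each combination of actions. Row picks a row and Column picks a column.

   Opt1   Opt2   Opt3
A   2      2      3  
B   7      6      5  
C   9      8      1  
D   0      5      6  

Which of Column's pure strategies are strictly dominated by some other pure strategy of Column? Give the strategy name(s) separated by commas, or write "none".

none

Nothing dominates Opt1: Opt2 at A (2=2); Opt3 at B (7>5).
Nothing dominates Opt2: Opt1 at A (2=2); Opt3 at B (6>5).
Opt3: no other strategy beats it everywhere (Opt1 at A (3>2); Opt2 at A (3>2)).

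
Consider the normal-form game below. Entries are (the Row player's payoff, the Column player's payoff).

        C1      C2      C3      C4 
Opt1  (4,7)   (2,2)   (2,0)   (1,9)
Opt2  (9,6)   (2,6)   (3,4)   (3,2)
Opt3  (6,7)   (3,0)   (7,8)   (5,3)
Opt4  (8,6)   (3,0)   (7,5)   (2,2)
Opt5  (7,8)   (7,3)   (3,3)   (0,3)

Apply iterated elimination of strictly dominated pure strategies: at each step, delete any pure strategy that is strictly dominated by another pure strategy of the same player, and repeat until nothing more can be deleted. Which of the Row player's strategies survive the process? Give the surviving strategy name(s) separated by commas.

Opt2, Opt3, Opt4, Opt5

Row Opt1 is eliminated: Opt3 beats it against every remaining column (C1: 6>4, C2: 3>2, C3: 7>2, C4: 5>1).
The Column player's strategy C4 is strictly dominated by C1 (Opt2: 6>2, Opt3: 7>3, Opt4: 6>2, Opt5: 8>3) and is removed.
Among the remaining strategies, none is strictly dominated by another pure strategy of the same player, so the elimination stops.
Surviving strategies — the Row player: {Opt2, Opt3, Opt4, Opt5}; the Column player: {C1, C2, C3}.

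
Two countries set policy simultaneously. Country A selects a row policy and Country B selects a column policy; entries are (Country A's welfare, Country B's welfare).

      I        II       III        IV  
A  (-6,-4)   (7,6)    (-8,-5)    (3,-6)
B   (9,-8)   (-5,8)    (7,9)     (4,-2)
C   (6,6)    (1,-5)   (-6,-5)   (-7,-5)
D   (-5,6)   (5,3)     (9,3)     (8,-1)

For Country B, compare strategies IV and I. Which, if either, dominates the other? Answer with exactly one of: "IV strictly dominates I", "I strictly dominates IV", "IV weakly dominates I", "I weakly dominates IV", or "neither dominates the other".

Compare IV to I across each choice by Country A: A: -6<-4, B: -2>-8, C: -5<6, D: -1<6.
IV does better at B but worse at A, C, D; neither strategy dominates the other.

neither dominates the other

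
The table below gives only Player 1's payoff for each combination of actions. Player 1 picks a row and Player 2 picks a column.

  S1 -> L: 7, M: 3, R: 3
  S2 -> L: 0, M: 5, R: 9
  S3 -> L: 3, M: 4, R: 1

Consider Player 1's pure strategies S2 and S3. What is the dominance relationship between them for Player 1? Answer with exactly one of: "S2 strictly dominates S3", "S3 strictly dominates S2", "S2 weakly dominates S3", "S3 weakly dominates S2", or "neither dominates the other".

neither dominates the other

Compare S2 to S3 across each choice by Player 2: L: 0<3, M: 5>4, R: 9>1.
S2 does better at M, R but worse at L; neither strategy dominates the other.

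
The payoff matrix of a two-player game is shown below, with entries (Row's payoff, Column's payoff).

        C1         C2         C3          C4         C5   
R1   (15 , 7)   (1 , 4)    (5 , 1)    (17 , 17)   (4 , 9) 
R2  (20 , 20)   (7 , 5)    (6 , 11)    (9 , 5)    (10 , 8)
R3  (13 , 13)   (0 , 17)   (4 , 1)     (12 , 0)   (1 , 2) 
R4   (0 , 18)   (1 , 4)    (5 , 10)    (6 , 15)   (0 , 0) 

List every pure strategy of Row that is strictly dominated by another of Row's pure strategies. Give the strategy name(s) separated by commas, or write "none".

R1 is not dominated — it holds its own against R2 at C4 (17>9); R3 at C1 (15>13); R4 at C1 (15>0).
R2: no other strategy beats it everywhere (R1 at C1 (20>15); R3 at C1 (20>13); R4 at C1 (20>0)).
R1 strictly dominates R3 — C1: 15>13, C2: 1>0, C3: 5>4, C4: 17>12, C5: 4>1.
R4: dominated, since R2 does at least as well everywhere (C1: 20>0, C2: 7>1, C3: 6>5, C4: 9>6, C5: 10>0).

R3, R4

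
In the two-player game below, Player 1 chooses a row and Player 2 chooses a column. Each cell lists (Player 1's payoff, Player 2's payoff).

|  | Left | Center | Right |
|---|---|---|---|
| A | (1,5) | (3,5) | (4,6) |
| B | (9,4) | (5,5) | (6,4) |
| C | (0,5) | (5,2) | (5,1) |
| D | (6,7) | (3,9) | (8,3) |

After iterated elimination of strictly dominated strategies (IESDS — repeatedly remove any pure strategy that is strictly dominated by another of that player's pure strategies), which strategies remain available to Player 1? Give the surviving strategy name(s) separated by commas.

Player 1's strategy A is strictly dominated by B (Left: 9>1, Center: 5>3, Right: 6>4) and is removed.
Column Right is eliminated: Center beats it against every remaining row (B: 5>4, C: 2>1, D: 9>3).
Row D is eliminated: B beats it against every remaining column (Left: 9>6, Center: 5>3).
Among the remaining strategies, none is strictly dominated by another pure strategy of the same player, so the elimination stops.
Surviving strategies — Player 1: {B, C}; Player 2: {Left, Center}.

B, C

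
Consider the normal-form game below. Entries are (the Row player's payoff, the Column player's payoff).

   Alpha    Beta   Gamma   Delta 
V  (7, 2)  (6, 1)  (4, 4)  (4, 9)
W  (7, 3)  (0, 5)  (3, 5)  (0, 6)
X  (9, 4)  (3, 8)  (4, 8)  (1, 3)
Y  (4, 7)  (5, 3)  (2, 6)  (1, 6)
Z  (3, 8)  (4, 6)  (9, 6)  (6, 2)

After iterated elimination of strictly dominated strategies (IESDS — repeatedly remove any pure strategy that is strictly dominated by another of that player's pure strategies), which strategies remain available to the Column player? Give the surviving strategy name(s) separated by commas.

Alpha, Beta, Gamma, Delta

The Row player's strategy W is strictly dominated by X (Alpha: 9>7, Beta: 3>0, Gamma: 4>3, Delta: 1>0) and is removed.
The Row player's strategy Y is strictly dominated by V (Alpha: 7>4, Beta: 6>5, Gamma: 4>2, Delta: 4>1) and is removed.
Among the remaining strategies, none is strictly dominated by another pure strategy of the same player, so the elimination stops.
Surviving strategies — the Row player: {V, X, Z}; the Column player: {Alpha, Beta, Gamma, Delta}.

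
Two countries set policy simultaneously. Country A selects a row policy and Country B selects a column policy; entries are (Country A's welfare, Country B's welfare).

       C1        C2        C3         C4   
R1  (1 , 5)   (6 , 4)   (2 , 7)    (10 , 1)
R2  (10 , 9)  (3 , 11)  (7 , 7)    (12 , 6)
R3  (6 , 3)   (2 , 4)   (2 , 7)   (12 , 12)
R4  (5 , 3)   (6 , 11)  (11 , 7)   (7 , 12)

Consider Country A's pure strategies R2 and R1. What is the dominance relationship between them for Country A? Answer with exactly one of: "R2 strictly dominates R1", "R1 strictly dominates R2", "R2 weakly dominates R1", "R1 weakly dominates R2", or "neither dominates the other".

R2's payoffs vs R1's, by Country B's action — C1: 10>1, C2: 3<6, C3: 7>2, C4: 12>10.
R2 does better at C1, C3, C4 but worse at C2; neither strategy dominates the other.

neither dominates the other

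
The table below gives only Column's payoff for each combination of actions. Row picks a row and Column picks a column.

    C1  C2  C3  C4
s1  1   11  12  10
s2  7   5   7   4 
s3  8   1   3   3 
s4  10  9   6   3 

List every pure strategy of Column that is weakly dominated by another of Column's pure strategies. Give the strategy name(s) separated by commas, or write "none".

C4

C1: no other strategy beats it everywhere (C2 at s2 (7>5); C3 at s3 (8>3); C4 at s2 (7>4)).
C2 is not dominated — it holds its own against C1 at s1 (11>1); C3 at s4 (9>6); C4 at s1 (11>10).
C3 is not dominated — it holds its own against C1 at s1 (12>1); C2 at s1 (12>11); C4 at s1 (12>10).
C3 weakly dominates C4 — s1: 12>10, s2: 7>4, s3: 3=3, s4: 6>3.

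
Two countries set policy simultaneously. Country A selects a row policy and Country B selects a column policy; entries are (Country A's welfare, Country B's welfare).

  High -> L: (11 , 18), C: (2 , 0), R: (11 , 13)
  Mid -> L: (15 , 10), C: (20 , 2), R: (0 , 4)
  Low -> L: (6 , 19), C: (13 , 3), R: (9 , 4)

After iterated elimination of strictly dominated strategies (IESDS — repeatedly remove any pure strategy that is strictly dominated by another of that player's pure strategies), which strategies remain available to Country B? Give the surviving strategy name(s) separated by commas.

L

Column C is eliminated: L beats it against every remaining row (High: 18>0, Mid: 10>2, Low: 19>3).
Row Low is eliminated: High beats it against every remaining column (L: 11>6, R: 11>9).
Column R is eliminated: L beats it against every remaining row (High: 18>13, Mid: 10>4).
Country A's strategy High is strictly dominated by Mid (L: 15>11) and is removed.
Among the remaining strategies, none is strictly dominated by another pure strategy of the same player, so the elimination stops.
Surviving strategies — Country A: {Mid}; Country B: {L}.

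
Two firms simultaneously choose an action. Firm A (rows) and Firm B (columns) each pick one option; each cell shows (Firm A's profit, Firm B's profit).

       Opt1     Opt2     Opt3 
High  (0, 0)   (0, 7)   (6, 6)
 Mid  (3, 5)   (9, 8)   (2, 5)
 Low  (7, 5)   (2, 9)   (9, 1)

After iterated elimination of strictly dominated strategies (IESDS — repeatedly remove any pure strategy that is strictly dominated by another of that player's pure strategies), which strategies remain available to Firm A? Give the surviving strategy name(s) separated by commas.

For Firm A, Low strictly dominates High on the remaining columns (Opt1: 7>0, Opt2: 2>0, Opt3: 9>6); eliminate High.
For Firm B, Opt2 strictly dominates Opt1 on the remaining rows (Mid: 8>5, Low: 9>5); eliminate Opt1.
For Firm B, Opt2 strictly dominates Opt3 on the remaining rows (Mid: 8>5, Low: 9>1); eliminate Opt3.
Firm A's strategy Low is strictly dominated by Mid (Opt2: 9>2) and is removed.
Among the remaining strategies, none is strictly dominated by another pure strategy of the same player, so the elimination stops.
Surviving strategies — Firm A: {Mid}; Firm B: {Opt2}.

Mid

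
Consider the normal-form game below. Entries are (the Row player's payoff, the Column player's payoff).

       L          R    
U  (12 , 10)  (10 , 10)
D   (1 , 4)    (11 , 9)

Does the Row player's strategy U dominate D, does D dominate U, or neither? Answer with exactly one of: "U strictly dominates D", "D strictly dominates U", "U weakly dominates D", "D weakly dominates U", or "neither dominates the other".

neither dominates the other

U's payoffs vs D's, by the Column player's action — L: 12>1, R: 10<11.
U does better at L but worse at R; neither strategy dominates the other.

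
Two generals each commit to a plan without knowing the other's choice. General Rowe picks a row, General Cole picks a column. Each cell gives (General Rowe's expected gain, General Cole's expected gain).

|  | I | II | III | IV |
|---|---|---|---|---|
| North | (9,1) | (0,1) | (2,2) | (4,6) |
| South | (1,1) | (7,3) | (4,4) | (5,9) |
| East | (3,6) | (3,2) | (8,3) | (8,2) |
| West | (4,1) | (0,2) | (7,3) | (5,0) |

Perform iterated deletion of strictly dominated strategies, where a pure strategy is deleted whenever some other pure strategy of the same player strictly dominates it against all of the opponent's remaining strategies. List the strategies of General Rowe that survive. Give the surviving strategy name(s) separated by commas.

North, East, West

General Cole's strategy II is strictly dominated by III (North: 2>1, South: 4>3, East: 3>2, West: 3>2) and is removed.
Row South is eliminated: East beats it against every remaining column (I: 3>1, III: 8>4, IV: 8>5).
Among the remaining strategies, none is strictly dominated by another pure strategy of the same player, so the elimination stops.
Surviving strategies — General Rowe: {North, East, West}; General Cole: {I, III, IV}.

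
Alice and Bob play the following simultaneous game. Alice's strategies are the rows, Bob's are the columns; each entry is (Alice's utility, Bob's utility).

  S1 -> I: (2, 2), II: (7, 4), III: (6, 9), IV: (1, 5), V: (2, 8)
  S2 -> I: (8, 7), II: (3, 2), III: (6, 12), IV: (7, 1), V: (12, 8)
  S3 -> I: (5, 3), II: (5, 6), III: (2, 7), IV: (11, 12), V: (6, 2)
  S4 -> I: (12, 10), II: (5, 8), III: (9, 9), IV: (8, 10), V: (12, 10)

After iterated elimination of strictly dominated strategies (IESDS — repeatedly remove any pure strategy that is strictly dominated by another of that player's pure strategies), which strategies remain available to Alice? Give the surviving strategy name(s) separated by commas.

Bob's strategy II is strictly dominated by III (S1: 9>4, S2: 12>2, S3: 7>6, S4: 9>8) and is removed.
For Alice, S4 strictly dominates S1 on the remaining columns (I: 12>2, III: 9>6, IV: 8>1, V: 12>2); eliminate S1.
Among the remaining strategies, none is strictly dominated by another pure strategy of the same player, so the elimination stops.
Surviving strategies — Alice: {S2, S3, S4}; Bob: {I, III, IV, V}.

S2, S3, S4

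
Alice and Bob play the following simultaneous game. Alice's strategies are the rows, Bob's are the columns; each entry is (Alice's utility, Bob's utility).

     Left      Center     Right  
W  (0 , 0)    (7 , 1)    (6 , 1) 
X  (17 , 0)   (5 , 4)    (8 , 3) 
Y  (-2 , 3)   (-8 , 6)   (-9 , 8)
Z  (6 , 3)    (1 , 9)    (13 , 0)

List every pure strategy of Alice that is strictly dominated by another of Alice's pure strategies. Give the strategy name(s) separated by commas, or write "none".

W is not dominated — it holds its own against X at Center (7>5); Y at Left (0>-2); Z at Center (7>1).
X is not dominated — it holds its own against W at Left (17>0); Y at Left (17>-2); Z at Left (17>6).
W strictly dominates Y — Left: 0>-2, Center: 7>-8, Right: 6>-9.
Z: no other strategy beats it everywhere (W at Left (6>0); X at Right (13>8); Y at Left (6>-2)).

Y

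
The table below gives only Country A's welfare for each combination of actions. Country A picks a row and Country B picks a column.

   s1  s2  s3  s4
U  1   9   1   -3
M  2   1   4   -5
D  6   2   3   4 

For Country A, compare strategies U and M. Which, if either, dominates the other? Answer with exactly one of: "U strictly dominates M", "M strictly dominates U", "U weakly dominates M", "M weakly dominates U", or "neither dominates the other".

Compare U to M across each choice by Country B: s1: 1<2, s2: 9>1, s3: 1<4, s4: -3>-5.
U does better at s2, s4 but worse at s1, s3; neither strategy dominates the other.

neither dominates the other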